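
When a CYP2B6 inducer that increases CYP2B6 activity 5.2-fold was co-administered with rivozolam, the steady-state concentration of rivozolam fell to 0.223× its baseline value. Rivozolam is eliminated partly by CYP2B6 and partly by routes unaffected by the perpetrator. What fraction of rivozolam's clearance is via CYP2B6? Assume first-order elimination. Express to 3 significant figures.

0.830

CL'/CL = 1 / 0.223 = 4.484
5.2·fm + (1 − fm) = 4.484
fm = (4.484 − 1) / (5.2 − 1) = 0.830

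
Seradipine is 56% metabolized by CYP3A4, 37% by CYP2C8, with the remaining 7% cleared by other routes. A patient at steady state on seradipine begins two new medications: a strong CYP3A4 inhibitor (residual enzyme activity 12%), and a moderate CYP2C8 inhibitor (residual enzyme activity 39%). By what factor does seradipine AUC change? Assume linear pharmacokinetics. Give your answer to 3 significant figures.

The CYP3A4 pathway (56% of clearance) drops to 0.12× activity: 0.56 × 0.12 = 0.0672.
The CYP2C8 pathway (37% of clearance) is reduced to 0.39× activity: 0.37 × 0.39 = 0.1443.
The remaining 7% of clearance is unaffected.
CL_new/CL_old = 0.0672 + 0.1443 + 0.07 = 0.2815.
AUC ∝ 1/CL: fold-change = 1 / 0.2815 = 3.55.

3.55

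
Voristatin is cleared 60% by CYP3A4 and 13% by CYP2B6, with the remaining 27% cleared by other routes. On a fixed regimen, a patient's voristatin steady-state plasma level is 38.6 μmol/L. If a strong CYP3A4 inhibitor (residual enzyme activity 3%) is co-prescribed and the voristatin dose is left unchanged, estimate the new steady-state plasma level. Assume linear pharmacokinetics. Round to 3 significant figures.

The CYP3A4 pathway (60% of clearance) is reduced to 0.03× activity: 0.6 × 0.03 = 0.018.
CYP2B6 (13%) and the residual 27% are unaffected.
Relative clearance = 0.018 + 0.13 + 0.27 = 0.418.
Steady-state plasma level ∝ 1/CL, so new value = 38.6 / 0.418 = 92.3 μmol/L.

92.3 μmol/L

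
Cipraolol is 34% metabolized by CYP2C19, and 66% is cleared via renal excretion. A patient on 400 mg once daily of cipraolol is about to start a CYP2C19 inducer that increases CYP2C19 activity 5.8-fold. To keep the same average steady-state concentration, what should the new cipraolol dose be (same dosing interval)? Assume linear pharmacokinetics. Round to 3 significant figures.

The CYP2C19 pathway (34% of clearance) rises to 5.8× activity: 0.34 × 5.8 = 1.972.
Non-CYP routes (66%) are unchanged.
Relative clearance = 1.972 + 0.66 = 2.632.
Css,avg = (dose rate)/CL, so holding Css fixed requires dose ∝ CL: 400 × 2.632 = 1.05 × 10³ mg.

1.05 × 10³ mg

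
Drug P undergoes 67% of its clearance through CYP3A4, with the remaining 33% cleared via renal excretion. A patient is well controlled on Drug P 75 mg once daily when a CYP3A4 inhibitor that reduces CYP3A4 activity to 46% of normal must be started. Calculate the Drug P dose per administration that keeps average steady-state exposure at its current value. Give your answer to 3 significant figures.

CYP3A4: 0.67 × 0.46 = 0.3082
Other: 0.33 (unchanged)
Relative clearance = 0.3082 + 0.33 = 0.6382.
To maintain the same steady-state level, dose must scale with clearance: new dose = 75 × 0.6382 = 47.9 mg.

47.9 mg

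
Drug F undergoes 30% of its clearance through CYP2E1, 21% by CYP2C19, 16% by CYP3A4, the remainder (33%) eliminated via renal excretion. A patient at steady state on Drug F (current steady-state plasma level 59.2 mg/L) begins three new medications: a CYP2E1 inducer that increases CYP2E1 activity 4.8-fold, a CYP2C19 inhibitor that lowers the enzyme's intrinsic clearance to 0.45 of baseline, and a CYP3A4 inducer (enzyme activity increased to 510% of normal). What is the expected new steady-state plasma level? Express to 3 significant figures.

CYP2E1: 0.3 × 4.8 = 1.44
CYP2C19: 0.21 × 0.45 = 0.0945
CYP3A4: 0.16 × 5.1 = 0.816
Other: 0.33 (unchanged)
CL_new/CL_old = 1.44 + 0.0945 + 0.816 + 0.33 = 2.6805.
Dividing the baseline by the relative clearance: 59.2 / 2.6805 = 22.1 mg/L.

22.1 mg/L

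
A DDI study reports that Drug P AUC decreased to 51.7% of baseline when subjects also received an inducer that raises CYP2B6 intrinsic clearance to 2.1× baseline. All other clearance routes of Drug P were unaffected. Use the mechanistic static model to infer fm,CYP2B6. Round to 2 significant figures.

0.85

Let x = fm,CYP2B6. Because AUC ∝ 1/CL, relative clearance rose to 1/0.517 = 1.934.
Only the CYP2B6 route changed, so 1.934 = x·2.1 + (1 − x), giving x = 0.85.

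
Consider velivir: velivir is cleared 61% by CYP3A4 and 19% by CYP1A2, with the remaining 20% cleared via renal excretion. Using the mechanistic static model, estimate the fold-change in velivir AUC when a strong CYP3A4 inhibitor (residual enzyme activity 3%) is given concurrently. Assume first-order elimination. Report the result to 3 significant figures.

The CYP3A4 pathway (61% of clearance) falls to 0.03× activity: 0.61 × 0.03 = 0.0183.
CYP1A2 (19%) and the residual 20% are unaffected.
New clearance relative to baseline: 0.0183 + 0.19 + 0.2 = 0.4083.
AUC is inversely proportional to clearance, so the fold-change is 1 / 0.4083 = 2.45.

2.45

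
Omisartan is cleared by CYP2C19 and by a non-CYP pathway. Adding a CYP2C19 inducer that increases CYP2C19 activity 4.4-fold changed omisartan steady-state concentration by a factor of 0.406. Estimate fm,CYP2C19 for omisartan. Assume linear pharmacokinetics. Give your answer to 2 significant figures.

0.43

CL'/CL = 1 / 0.406 = 2.463
4.4·fm + (1 − fm) = 2.463
fm = (2.463 − 1) / (4.4 − 1) = 0.43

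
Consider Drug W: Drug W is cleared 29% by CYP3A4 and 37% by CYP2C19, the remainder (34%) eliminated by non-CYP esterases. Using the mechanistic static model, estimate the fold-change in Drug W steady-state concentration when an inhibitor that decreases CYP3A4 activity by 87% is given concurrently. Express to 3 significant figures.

1.34

The CYP3A4 pathway (29% of clearance) drops to 0.13× activity: 0.29 × 0.13 = 0.0377.
CYP2C19 (37%) and the residual 34% are unaffected.
CL_new/CL_old = 0.0377 + 0.37 + 0.34 = 0.7477.
Steady-state concentration is inversely proportional to clearance, so the fold-change is 1 / 0.7477 = 1.34.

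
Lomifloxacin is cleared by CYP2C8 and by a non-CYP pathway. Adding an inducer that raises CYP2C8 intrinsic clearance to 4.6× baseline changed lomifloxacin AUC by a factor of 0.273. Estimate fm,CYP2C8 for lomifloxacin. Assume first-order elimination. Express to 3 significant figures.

0.740

Let x = fm,CYP2C8. Because AUC ∝ 1/CL, relative clearance rose to 1/0.273 = 3.663.
Setting x·4.6 + (1 − x) = 3.663 and solving: x = (3.663 − 1)/(4.6 − 1) = 0.740.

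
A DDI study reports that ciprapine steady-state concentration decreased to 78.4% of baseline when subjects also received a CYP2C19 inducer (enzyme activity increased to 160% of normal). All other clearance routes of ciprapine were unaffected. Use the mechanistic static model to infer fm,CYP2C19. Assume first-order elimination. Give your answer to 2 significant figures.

Let fm be the CYP2C19 fraction. New clearance relative to baseline = fm × 1.6 + (1 − fm).
Steady-state concentration ratio = 1 / (new CL fraction), so new CL fraction = 1 / 0.784 = 1.276.
fm × 1.6 + 1 − fm = 1.276  ⇒  fm × (1.6 − 1) = 0.2755  ⇒  fm = 0.46.

0.46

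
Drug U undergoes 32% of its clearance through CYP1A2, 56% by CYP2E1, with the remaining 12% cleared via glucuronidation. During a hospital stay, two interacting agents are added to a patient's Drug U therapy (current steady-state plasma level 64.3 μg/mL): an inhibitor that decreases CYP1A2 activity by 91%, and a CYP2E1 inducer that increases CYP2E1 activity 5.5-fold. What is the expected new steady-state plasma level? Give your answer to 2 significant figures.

20 μg/mL

The CYP1A2 pathway (32% of clearance) is reduced to 0.09× activity: 0.32 × 0.09 = 0.0288.
The CYP2E1 pathway (56% of clearance) increases to 5.5× activity: 0.56 × 5.5 = 3.08.
Non-CYP routes (12%) are unchanged.
New clearance relative to baseline: 0.0288 + 3.08 + 0.12 = 3.2288.
New steady-state plasma level = 64.3 / 3.2288 = 20 μg/mL (concentration scales inversely with clearance).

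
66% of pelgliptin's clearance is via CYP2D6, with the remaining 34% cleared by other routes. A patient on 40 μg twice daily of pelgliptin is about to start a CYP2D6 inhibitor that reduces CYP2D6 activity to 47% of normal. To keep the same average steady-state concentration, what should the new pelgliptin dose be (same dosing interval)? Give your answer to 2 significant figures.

The CYP2D6 pathway (66% of clearance) drops to 0.47× activity: 0.66 × 0.47 = 0.3102.
Non-CYP routes (34%) are unchanged.
CL_new/CL_old = 0.3102 + 0.34 = 0.6502.
Exposure is unchanged when dose changes in proportion to clearance. New dose = 40 μg × 0.6502 = 26 μg.

26 μg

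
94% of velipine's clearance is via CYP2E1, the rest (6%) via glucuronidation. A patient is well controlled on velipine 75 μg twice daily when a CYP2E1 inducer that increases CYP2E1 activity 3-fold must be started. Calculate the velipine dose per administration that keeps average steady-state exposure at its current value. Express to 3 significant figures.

216 μg

CYP2E1: 0.94 × 3 = 2.82
Other: 0.06 (unchanged)
New clearance relative to baseline: 2.82 + 0.06 = 2.88.
Css,avg = (dose rate)/CL, so holding Css fixed requires dose ∝ CL: 75 × 2.88 = 216 μg.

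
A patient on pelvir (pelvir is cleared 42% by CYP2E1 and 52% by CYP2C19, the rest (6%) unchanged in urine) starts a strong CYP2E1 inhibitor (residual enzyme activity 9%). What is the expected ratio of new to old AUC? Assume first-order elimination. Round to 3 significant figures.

1.62

CYP2E1: 0.42 × 0.09 = 0.0378
CYP2C19: 0.52 (unchanged)
Other: 0.06 (unchanged)
CL_new/CL_old = 0.0378 + 0.52 + 0.06 = 0.6178.
AUC ratio = CL_old/CL_new = 1 / 0.6178 = 1.62.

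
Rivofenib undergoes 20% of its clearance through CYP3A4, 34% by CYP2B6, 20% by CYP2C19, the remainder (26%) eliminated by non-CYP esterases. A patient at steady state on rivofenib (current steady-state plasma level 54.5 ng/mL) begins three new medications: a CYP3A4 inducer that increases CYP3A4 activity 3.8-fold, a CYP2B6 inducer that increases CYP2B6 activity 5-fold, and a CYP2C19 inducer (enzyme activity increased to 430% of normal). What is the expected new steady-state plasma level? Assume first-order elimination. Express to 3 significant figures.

The CYP3A4 pathway (20% of clearance) is boosted to 3.8× activity: 0.2 × 3.8 = 0.76.
The CYP2B6 pathway (34% of clearance) increases to 5× activity: 0.34 × 5 = 1.7.
The CYP2C19 pathway (20% of clearance) increases to 4.3× activity: 0.2 × 4.3 = 0.86.
The remaining 26% of clearance is unaffected.
CL_new/CL_old = 0.76 + 1.7 + 0.86 + 0.26 = 3.58.
Steady-state plasma level ∝ 1/CL: new value = 54.5 / 3.58 = 15.2 ng/mL.

15.2 ng/mL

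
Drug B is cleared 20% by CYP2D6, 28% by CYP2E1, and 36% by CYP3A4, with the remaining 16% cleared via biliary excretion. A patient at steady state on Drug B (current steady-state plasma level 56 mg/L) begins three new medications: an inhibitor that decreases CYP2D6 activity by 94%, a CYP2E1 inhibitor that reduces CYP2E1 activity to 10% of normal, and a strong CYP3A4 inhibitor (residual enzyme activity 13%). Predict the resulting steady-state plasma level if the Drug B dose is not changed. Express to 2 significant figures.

2.3 × 10² mg/L

CYP2D6: 0.2 × 0.06 = 0.012
CYP2E1: 0.28 × 0.1 = 0.028
CYP3A4: 0.36 × 0.13 = 0.0468
Other: 0.16 (unchanged)
Relative clearance = 0.012 + 0.028 + 0.0468 + 0.16 = 0.2468.
Dividing the baseline by the relative clearance: 56 / 0.2468 = 2.3 × 10² mg/L.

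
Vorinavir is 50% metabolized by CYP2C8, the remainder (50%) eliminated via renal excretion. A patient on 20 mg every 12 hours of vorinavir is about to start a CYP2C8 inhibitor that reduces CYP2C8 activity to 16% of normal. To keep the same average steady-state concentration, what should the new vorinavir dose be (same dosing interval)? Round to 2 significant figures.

12 mg

The CYP2C8 pathway (50% of clearance) falls to 0.16× activity: 0.5 × 0.16 = 0.08.
Non-CYP routes (50%) are unchanged.
CL_new/CL_old = 0.08 + 0.5 = 0.58.
Css,avg = (dose rate)/CL, so holding Css fixed requires dose ∝ CL: 20 × 0.58 = 12 mg.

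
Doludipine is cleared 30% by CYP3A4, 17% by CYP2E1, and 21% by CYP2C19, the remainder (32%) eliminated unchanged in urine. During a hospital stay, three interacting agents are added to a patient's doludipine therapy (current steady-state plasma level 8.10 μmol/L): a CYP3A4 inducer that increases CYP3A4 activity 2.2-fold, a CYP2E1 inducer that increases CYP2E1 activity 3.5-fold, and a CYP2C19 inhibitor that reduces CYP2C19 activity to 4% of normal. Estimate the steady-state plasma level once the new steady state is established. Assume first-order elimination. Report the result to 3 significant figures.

The CYP3A4 pathway (30% of clearance) increases to 2.2× activity: 0.3 × 2.2 = 0.66.
The CYP2E1 pathway (17% of clearance) increases to 3.5× activity: 0.17 × 3.5 = 0.595.
The CYP2C19 pathway (21% of clearance) falls to 0.04× activity: 0.21 × 0.04 = 0.0084.
Non-CYP routes (32%) are unchanged.
Relative clearance = 0.66 + 0.595 + 0.0084 + 0.32 = 1.5834.
Dividing the baseline by the relative clearance: 8.10 / 1.5834 = 5.12 μmol/L.

5.12 μmol/L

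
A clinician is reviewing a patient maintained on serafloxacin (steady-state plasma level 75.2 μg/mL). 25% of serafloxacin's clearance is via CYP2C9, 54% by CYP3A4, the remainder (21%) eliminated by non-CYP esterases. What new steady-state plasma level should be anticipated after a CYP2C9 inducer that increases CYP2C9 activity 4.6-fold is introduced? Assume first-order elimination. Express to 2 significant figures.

40 μg/mL

CYP2C9: 0.25 × 4.6 = 1.15
CYP3A4: 0.54 (unchanged)
Other: 0.21 (unchanged)
New clearance relative to baseline: 1.15 + 0.54 + 0.21 = 1.9.
Steady-state plasma level ∝ 1/CL, so new value = 75.2 / 1.9 = 40 μg/mL.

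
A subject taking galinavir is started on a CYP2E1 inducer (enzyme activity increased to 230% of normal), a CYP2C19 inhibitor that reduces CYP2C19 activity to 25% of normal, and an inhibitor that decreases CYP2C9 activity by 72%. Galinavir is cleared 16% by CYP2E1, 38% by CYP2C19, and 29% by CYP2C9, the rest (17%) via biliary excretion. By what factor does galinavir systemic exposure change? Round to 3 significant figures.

The CYP2E1 pathway (16% of clearance) increases to 2.3× activity: 0.16 × 2.3 = 0.368.
The CYP2C19 pathway (38% of clearance) drops to 0.25× activity: 0.38 × 0.25 = 0.095.
The CYP2C9 pathway (29% of clearance) falls to 0.28× activity: 0.29 × 0.28 = 0.0812.
Non-CYP routes (17%) are unchanged.
New clearance relative to baseline: 0.368 + 0.095 + 0.0812 + 0.17 = 0.7142.
Systemic exposure ∝ 1/CL: fold-change = 1 / 0.7142 = 1.40.

1.40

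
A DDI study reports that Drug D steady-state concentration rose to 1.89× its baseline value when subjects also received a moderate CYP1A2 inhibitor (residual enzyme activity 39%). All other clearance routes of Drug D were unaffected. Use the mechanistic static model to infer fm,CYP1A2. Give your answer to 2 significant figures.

0.77

CL'/CL = 1 / 1.89 = 0.5291
0.39·fm + (1 − fm) = 0.5291
fm = (0.5291 − 1) / (0.39 − 1) = 0.77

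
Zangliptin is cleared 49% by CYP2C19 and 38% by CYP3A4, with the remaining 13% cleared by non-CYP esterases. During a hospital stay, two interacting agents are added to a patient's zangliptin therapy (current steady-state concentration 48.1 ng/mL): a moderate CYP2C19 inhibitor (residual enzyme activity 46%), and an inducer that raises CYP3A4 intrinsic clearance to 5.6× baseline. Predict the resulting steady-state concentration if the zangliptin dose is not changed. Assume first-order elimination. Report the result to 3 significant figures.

19.4 ng/mL

The CYP2C19 pathway (49% of clearance) falls to 0.46× activity: 0.49 × 0.46 = 0.2254.
The CYP3A4 pathway (38% of clearance) is boosted to 5.6× activity: 0.38 × 5.6 = 2.128.
The remaining 13% of clearance is unaffected.
Relative clearance = 0.2254 + 2.128 + 0.13 = 2.4834.
Steady-state concentration ∝ 1/CL: new value = 48.1 / 2.4834 = 19.4 ng/mL.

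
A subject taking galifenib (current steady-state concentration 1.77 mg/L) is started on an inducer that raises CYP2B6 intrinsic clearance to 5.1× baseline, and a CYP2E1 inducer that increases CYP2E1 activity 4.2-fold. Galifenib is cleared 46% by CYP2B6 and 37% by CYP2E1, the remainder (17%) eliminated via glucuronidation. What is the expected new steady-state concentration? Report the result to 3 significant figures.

0.435 mg/L

The CYP2B6 pathway (46% of clearance) rises to 5.1× activity: 0.46 × 5.1 = 2.346.
The CYP2E1 pathway (37% of clearance) is boosted to 4.2× activity: 0.37 × 4.2 = 1.554.
The remaining 17% of clearance is unaffected.
CL_new/CL_old = 2.346 + 1.554 + 0.17 = 4.07.
New steady-state concentration = 1.77 / 4.07 = 0.435 mg/L (concentration scales inversely with clearance).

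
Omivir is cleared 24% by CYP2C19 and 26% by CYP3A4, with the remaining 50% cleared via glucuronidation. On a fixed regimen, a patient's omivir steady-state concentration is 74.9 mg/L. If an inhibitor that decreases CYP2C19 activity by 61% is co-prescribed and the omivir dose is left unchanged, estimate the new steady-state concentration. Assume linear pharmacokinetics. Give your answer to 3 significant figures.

87.7 mg/L

The CYP2C19 pathway (24% of clearance) is reduced to 0.39× activity: 0.24 × 0.39 = 0.0936.
CYP3A4 (26%) and the residual 50% are unaffected.
CL_new/CL_old = 0.0936 + 0.26 + 0.5 = 0.8536.
With dosing unchanged, steady-state concentration scales as 1/CL: 74.9 / 0.8536 = 87.7 mg/L.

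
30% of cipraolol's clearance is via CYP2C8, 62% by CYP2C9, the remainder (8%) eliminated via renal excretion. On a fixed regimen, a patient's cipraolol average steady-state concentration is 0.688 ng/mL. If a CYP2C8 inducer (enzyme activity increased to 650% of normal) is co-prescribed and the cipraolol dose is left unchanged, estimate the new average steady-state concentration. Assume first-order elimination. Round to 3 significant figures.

CYP2C8: 0.3 × 6.5 = 1.95
CYP2C9: 0.62 (unchanged)
Other: 0.08 (unchanged)
New clearance relative to baseline: 1.95 + 0.62 + 0.08 = 2.65.
Average steady-state concentration ∝ 1/CL, so new value = 0.688 / 2.65 = 0.260 ng/mL.

0.260 ng/mL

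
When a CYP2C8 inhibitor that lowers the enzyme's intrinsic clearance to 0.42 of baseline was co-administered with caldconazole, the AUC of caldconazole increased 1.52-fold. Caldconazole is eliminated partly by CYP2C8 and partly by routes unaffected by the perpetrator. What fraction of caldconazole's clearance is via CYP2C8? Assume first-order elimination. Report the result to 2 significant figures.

0.59

Write x for the fraction cleared via CYP2C8. The observed AUC change means clearance fell to 1/1.52 = 0.6579 of baseline.
Only the CYP2C8 route changed, so 0.6579 = x·0.42 + (1 − x), giving x = 0.59.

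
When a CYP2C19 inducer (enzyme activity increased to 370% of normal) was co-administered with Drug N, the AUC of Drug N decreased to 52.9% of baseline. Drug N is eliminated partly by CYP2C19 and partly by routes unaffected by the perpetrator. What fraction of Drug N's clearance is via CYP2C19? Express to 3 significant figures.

0.330

CL'/CL = 1 / 0.529 = 1.89
3.7·fm + (1 − fm) = 1.89
fm = (1.89 − 1) / (3.7 − 1) = 0.330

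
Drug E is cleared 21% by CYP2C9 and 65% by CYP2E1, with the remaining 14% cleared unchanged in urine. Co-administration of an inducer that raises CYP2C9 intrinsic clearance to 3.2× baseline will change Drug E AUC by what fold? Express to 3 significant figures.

0.684

The CYP2C9 pathway (21% of clearance) rises to 3.2× activity: 0.21 × 3.2 = 0.672.
CYP2E1 (65%) and the residual 14% are unaffected.
Relative clearance = 0.672 + 0.65 + 0.14 = 1.462.
AUC is inversely proportional to clearance, so the fold-change is 1 / 1.462 = 0.684.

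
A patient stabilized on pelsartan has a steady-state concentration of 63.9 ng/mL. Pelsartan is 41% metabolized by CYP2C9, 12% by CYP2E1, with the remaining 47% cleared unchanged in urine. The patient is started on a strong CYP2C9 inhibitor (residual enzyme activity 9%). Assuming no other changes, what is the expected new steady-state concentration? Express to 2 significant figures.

The CYP2C9 pathway (41% of clearance) drops to 0.09× activity: 0.41 × 0.09 = 0.0369.
CYP2E1 (12%) and the residual 47% are unaffected.
CL_new/CL_old = 0.0369 + 0.12 + 0.47 = 0.6269.
New steady-state concentration = baseline ÷ relative clearance = 63.9 / 0.6269 = 1.0 × 10² ng/mL.

1.0 × 10² ng/mL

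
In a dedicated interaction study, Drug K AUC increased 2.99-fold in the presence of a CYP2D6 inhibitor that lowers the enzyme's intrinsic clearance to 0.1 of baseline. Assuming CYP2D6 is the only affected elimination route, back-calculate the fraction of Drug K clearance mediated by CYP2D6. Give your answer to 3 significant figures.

Write x for the fraction cleared via CYP2D6. The observed AUC change means clearance fell to 1/2.99 = 0.3344 of baseline.
Setting x·0.1 + (1 − x) = 0.3344 and solving: x = (0.3344 − 1)/(0.1 − 1) = 0.740.

0.740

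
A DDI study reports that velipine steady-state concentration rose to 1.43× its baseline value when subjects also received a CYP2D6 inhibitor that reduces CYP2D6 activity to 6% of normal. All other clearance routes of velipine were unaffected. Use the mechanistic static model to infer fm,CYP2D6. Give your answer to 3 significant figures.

0.320

Let x = fm,CYP2D6. Because steady-state concentration ∝ 1/CL, relative clearance fell to 1/1.43 = 0.6993.
Only the CYP2D6 route changed, so 0.6993 = x·0.06 + (1 − x), giving x = 0.320.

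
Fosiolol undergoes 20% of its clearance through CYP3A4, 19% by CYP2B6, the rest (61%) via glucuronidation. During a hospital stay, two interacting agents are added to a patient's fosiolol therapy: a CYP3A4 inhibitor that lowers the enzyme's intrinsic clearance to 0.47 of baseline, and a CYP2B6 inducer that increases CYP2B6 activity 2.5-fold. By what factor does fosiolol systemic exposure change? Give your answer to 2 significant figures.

0.85

The CYP3A4 pathway (20% of clearance) falls to 0.47× activity: 0.2 × 0.47 = 0.094.
The CYP2B6 pathway (19% of clearance) increases to 2.5× activity: 0.19 × 2.5 = 0.475.
Non-CYP routes (61%) are unchanged.
Relative clearance = 0.094 + 0.475 + 0.61 = 1.179.
Because systemic exposure varies inversely with clearance, the combined effect is 1 / 1.179 = 0.85.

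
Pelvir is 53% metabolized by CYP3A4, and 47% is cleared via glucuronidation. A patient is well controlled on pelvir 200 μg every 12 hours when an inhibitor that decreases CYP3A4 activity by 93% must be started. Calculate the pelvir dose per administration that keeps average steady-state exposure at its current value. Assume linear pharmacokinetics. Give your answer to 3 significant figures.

CYP3A4: 0.53 × 0.07 = 0.0371
Other: 0.47 (unchanged)
Relative clearance = 0.0371 + 0.47 = 0.5071.
Exposure is unchanged when dose changes in proportion to clearance. New dose = 200 μg × 0.5071 = 101 μg.

101 μg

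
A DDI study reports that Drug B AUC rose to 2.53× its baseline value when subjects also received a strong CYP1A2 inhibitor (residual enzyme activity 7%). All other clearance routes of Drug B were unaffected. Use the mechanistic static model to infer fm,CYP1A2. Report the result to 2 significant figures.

CL'/CL = 1 / 2.53 = 0.3953
0.07·fm + (1 − fm) = 0.3953
fm = (0.3953 − 1) / (0.07 − 1) = 0.65

0.65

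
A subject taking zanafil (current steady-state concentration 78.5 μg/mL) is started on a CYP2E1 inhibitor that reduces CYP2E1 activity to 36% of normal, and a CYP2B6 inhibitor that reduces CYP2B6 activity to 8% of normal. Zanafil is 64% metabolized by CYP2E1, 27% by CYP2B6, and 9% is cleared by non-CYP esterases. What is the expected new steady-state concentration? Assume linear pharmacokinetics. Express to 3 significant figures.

The CYP2E1 pathway (64% of clearance) falls to 0.36× activity: 0.64 × 0.36 = 0.2304.
The CYP2B6 pathway (27% of clearance) drops to 0.08× activity: 0.27 × 0.08 = 0.0216.
The remaining 9% of clearance is unaffected.
Relative clearance = 0.2304 + 0.0216 + 0.09 = 0.342.
Steady-state concentration ∝ 1/CL: new value = 78.5 / 0.342 = 230 μg/mL.

230 μg/mL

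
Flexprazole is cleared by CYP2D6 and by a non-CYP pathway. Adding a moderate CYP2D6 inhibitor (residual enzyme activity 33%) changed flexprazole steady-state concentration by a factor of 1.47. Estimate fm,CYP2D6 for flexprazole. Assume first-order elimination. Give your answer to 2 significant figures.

0.48

Let fm be the CYP2D6 fraction. New clearance relative to baseline = fm × 0.33 + (1 − fm).
Steady-state concentration ratio = 1 / (new CL fraction), so new CL fraction = 1 / 1.47 = 0.6803.
fm × 0.33 + 1 − fm = 0.6803  ⇒  fm × (0.33 − 1) = −0.3197  ⇒  fm = 0.48.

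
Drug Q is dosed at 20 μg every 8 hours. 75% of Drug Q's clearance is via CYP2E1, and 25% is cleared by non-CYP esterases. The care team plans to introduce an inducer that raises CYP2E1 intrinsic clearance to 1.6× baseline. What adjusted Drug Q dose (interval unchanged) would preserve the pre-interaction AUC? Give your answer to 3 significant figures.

The CYP2E1 pathway (75% of clearance) is boosted to 1.6× activity: 0.75 × 1.6 = 1.2.
Non-CYP routes (25%) are unchanged.
New clearance relative to baseline: 1.2 + 0.25 = 1.45.
To maintain the same steady-state level, dose must scale with clearance: new dose = 20 × 1.45 = 29.0 μg.

29.0 μg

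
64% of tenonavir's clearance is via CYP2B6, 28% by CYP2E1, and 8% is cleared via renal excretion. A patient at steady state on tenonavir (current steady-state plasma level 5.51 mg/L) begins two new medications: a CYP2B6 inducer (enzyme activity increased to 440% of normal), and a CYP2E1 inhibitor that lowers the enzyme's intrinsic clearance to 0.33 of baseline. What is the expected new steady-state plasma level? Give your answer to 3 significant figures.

1.84 mg/L

The CYP2B6 pathway (64% of clearance) is boosted to 4.4× activity: 0.64 × 4.4 = 2.816.
The CYP2E1 pathway (28% of clearance) falls to 0.33× activity: 0.28 × 0.33 = 0.0924.
The remaining 8% of clearance is unaffected.
CL_new/CL_old = 2.816 + 0.0924 + 0.08 = 2.9884.
Dividing the baseline by the relative clearance: 5.51 / 2.9884 = 1.84 mg/L.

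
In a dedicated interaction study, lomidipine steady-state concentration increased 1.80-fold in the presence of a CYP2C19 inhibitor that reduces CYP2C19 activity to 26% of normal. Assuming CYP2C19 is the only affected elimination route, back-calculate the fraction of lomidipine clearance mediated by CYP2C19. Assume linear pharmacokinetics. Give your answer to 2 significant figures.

CL'/CL = 1 / 1.80 = 0.5556
0.26·fm + (1 − fm) = 0.5556
fm = (0.5556 − 1) / (0.26 − 1) = 0.60

0.60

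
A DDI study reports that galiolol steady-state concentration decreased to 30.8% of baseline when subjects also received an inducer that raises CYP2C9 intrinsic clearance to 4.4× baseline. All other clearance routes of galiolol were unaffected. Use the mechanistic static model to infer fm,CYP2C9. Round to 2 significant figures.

0.66

Call the CYP2C9 fraction fm. After the interaction, CL_new/CL_old = fm × 4.4 + (1 − fm).
Steady-state concentration ratio = 1 / (new CL fraction), so new CL fraction = 1 / 0.308 = 3.247.
fm × 4.4 + 1 − fm = 3.247  ⇒  fm × (4.4 − 1) = 2.247  ⇒  fm = 0.66.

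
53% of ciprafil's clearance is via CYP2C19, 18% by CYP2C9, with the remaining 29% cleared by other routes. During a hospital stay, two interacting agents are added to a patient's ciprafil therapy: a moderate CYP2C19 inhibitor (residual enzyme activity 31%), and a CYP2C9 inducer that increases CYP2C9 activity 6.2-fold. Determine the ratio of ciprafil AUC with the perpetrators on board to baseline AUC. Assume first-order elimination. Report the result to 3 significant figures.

CYP2C19: 0.53 × 0.31 = 0.1643
CYP2C9: 0.18 × 6.2 = 1.116
Other: 0.29 (unchanged)
Relative clearance = 0.1643 + 1.116 + 0.29 = 1.5703.
AUC ∝ 1/CL: fold-change = 1 / 1.5703 = 0.637.

0.637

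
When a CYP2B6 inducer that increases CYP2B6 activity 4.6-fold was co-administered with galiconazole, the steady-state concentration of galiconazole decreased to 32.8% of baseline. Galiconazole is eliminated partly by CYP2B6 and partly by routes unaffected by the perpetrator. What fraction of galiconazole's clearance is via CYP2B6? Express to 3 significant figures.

0.569

CL'/CL = 1 / 0.328 = 3.049
4.6·fm + (1 − fm) = 3.049
fm = (3.049 − 1) / (4.6 − 1) = 0.569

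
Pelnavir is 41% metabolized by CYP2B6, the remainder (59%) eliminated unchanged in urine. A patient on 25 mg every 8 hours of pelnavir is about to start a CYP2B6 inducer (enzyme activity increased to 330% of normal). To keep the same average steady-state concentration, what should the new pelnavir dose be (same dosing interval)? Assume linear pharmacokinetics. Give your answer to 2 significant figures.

The CYP2B6 pathway (41% of clearance) is boosted to 3.3× activity: 0.41 × 3.3 = 1.353.
Non-CYP routes (59%) are unchanged.
Relative clearance = 1.353 + 0.59 = 1.943.
Exposure is unchanged when dose changes in proportion to clearance. New dose = 25 mg × 1.943 = 49 mg.

49 mg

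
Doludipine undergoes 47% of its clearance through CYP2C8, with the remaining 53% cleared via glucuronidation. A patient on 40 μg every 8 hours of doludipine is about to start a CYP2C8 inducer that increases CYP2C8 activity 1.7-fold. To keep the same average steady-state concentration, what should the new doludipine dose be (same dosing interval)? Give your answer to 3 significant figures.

53.2 μg

The CYP2C8 pathway (47% of clearance) rises to 1.7× activity: 0.47 × 1.7 = 0.799.
The remaining 53% of clearance is unaffected.
Relative clearance = 0.799 + 0.53 = 1.329.
Exposure is unchanged when dose changes in proportion to clearance. New dose = 40 μg × 1.329 = 53.2 μg.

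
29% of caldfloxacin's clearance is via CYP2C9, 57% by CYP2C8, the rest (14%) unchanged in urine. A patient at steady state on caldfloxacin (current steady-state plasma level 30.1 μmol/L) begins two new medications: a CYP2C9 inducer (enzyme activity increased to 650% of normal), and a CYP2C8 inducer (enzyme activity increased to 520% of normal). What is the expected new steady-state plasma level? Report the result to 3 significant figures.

The CYP2C9 pathway (29% of clearance) is boosted to 6.5× activity: 0.29 × 6.5 = 1.885.
The CYP2C8 pathway (57% of clearance) rises to 5.2× activity: 0.57 × 5.2 = 2.964.
The remaining 14% of clearance is unaffected.
CL_new/CL_old = 1.885 + 2.964 + 0.14 = 4.989.
Steady-state plasma level ∝ 1/CL: new value = 30.1 / 4.989 = 6.03 μmol/L.

6.03 μmol/L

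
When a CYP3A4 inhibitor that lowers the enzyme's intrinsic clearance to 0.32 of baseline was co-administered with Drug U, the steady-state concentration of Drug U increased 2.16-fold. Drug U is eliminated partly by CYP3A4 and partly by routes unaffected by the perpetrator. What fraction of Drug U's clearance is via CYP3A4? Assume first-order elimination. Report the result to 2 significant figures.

Write x for the fraction cleared via CYP3A4. The observed steady-state concentration change means clearance fell to 1/2.16 = 0.463 of baseline.
Setting x·0.32 + (1 − x) = 0.463 and solving: x = (0.463 − 1)/(0.32 − 1) = 0.79.

0.79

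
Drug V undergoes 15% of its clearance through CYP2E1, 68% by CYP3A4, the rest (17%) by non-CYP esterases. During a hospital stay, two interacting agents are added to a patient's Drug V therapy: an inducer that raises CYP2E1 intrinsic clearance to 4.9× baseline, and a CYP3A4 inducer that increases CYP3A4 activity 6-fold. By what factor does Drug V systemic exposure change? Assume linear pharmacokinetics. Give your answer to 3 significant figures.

The CYP2E1 pathway (15% of clearance) increases to 4.9× activity: 0.15 × 4.9 = 0.735.
The CYP3A4 pathway (68% of clearance) rises to 6× activity: 0.68 × 6 = 4.08.
Non-CYP routes (17%) are unchanged.
CL_new/CL_old = 0.735 + 4.08 + 0.17 = 4.985.
Because systemic exposure varies inversely with clearance, the combined effect is 1 / 4.985 = 0.201.

0.201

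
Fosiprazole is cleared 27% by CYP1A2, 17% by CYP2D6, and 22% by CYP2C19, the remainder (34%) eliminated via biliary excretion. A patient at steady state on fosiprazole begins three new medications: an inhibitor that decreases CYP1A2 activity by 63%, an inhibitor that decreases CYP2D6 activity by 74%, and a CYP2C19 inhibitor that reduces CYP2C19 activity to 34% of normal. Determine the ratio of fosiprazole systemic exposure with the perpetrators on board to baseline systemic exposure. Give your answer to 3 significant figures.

CYP1A2: 0.27 × 0.37 = 0.0999
CYP2D6: 0.17 × 0.26 = 0.0442
CYP2C19: 0.22 × 0.34 = 0.0748
Other: 0.34 (unchanged)
New clearance relative to baseline: 0.0999 + 0.0442 + 0.0748 + 0.34 = 0.5589.
Systemic exposure ∝ 1/CL: fold-change = 1 / 0.5589 = 1.79.

1.79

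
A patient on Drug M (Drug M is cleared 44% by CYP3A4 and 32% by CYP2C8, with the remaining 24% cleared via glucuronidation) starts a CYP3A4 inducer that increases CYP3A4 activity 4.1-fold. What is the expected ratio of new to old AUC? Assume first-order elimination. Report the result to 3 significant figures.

The CYP3A4 pathway (44% of clearance) rises to 4.1× activity: 0.44 × 4.1 = 1.804.
CYP2C8 (32%) and the residual 24% are unaffected.
Relative clearance = 1.804 + 0.32 + 0.24 = 2.364.
AUC ratio = CL_old/CL_new = 1 / 2.364 = 0.423.

0.423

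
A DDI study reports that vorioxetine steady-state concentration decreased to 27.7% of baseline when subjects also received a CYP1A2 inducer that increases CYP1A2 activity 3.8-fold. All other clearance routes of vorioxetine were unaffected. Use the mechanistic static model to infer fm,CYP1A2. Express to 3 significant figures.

Call the CYP1A2 fraction fm. After the interaction, CL_new/CL_old = fm × 3.8 + (1 − fm).
Steady-state concentration ratio = 1 / (new CL fraction), so new CL fraction = 1 / 0.277 = 3.61.
fm × 3.8 + 1 − fm = 3.61  ⇒  fm × (3.8 − 1) = 2.61  ⇒  fm = 0.932.

0.932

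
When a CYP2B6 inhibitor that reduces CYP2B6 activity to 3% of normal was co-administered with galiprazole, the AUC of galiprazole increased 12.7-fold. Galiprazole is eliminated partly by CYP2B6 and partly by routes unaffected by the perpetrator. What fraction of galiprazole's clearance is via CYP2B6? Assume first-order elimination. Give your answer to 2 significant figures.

0.95

CL'/CL = 1 / 12.7 = 0.07874
0.03·fm + (1 − fm) = 0.07874
fm = (0.07874 − 1) / (0.03 − 1) = 0.95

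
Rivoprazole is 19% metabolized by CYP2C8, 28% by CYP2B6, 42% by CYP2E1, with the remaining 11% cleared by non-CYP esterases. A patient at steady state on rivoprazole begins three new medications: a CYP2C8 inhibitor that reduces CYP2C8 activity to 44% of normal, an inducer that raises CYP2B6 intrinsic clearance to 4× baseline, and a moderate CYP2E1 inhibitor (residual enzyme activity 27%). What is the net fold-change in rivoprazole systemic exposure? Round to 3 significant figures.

0.701

The CYP2C8 pathway (19% of clearance) drops to 0.44× activity: 0.19 × 0.44 = 0.0836.
The CYP2B6 pathway (28% of clearance) increases to 4× activity: 0.28 × 4 = 1.12.
The CYP2E1 pathway (42% of clearance) is reduced to 0.27× activity: 0.42 × 0.27 = 0.1134.
Non-CYP routes (11%) are unchanged.
CL_new/CL_old = 0.0836 + 1.12 + 0.1134 + 0.11 = 1.427.
Systemic exposure ∝ 1/CL: fold-change = 1 / 1.427 = 0.701.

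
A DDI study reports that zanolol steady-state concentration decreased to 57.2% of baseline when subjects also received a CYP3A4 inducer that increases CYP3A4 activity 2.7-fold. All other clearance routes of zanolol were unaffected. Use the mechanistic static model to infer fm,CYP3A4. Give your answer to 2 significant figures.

Write x for the fraction cleared via CYP3A4. The observed steady-state concentration change means clearance rose to 1/0.572 = 1.748 of baseline.
Only the CYP3A4 route changed, so 1.748 = x·2.7 + (1 − x), giving x = 0.44.

0.44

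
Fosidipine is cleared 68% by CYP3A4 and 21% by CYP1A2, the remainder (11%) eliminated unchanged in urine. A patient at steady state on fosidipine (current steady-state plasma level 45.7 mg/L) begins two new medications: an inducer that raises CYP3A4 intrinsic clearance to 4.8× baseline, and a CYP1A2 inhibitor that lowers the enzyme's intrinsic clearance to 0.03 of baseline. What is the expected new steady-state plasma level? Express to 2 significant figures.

14 mg/L

The CYP3A4 pathway (68% of clearance) increases to 4.8× activity: 0.68 × 4.8 = 3.264.
The CYP1A2 pathway (21% of clearance) falls to 0.03× activity: 0.21 × 0.03 = 0.0063.
Non-CYP routes (11%) are unchanged.
Relative clearance = 3.264 + 0.0063 + 0.11 = 3.3803.
Dividing the baseline by the relative clearance: 45.7 / 3.3803 = 14 mg/L.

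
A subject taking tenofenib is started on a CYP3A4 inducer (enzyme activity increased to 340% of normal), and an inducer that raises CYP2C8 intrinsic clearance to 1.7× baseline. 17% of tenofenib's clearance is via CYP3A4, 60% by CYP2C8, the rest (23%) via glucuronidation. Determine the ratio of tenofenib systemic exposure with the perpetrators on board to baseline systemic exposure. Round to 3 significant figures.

The CYP3A4 pathway (17% of clearance) rises to 3.4× activity: 0.17 × 3.4 = 0.578.
The CYP2C8 pathway (60% of clearance) rises to 1.7× activity: 0.6 × 1.7 = 1.02.
The remaining 23% of clearance is unaffected.
Relative clearance = 0.578 + 1.02 + 0.23 = 1.828.
Net systemic exposure ratio = 1 / 1.828 = 0.547.

0.547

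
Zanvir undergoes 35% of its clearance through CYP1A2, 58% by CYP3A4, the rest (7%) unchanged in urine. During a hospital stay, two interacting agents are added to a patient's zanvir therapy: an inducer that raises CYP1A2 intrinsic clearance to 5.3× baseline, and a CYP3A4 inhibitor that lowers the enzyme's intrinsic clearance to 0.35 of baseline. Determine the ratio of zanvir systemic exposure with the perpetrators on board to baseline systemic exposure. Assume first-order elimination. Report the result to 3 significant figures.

0.470

The CYP1A2 pathway (35% of clearance) is boosted to 5.3× activity: 0.35 × 5.3 = 1.855.
The CYP3A4 pathway (58% of clearance) falls to 0.35× activity: 0.58 × 0.35 = 0.203.
Non-CYP routes (7%) are unchanged.
CL_new/CL_old = 1.855 + 0.203 + 0.07 = 2.128.
Systemic exposure ∝ 1/CL: fold-change = 1 / 2.128 = 0.470.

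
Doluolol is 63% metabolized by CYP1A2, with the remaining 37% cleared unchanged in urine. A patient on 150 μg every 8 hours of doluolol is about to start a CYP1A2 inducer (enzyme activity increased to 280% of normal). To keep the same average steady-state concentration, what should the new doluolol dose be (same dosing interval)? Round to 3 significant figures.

320 μg

The CYP1A2 pathway (63% of clearance) is boosted to 2.8× activity: 0.63 × 2.8 = 1.764.
Non-CYP routes (37%) are unchanged.
Relative clearance = 1.764 + 0.37 = 2.134.
Css,avg = (dose rate)/CL, so holding Css fixed requires dose ∝ CL: 150 × 2.134 = 320 μg.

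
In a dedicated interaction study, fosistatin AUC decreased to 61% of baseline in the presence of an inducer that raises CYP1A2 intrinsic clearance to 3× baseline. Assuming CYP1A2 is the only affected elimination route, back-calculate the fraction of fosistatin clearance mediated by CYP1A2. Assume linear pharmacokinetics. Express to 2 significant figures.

CL'/CL = 1 / 0.610 = 1.639
3·fm + (1 − fm) = 1.639
fm = (1.639 − 1) / (3 − 1) = 0.32

0.32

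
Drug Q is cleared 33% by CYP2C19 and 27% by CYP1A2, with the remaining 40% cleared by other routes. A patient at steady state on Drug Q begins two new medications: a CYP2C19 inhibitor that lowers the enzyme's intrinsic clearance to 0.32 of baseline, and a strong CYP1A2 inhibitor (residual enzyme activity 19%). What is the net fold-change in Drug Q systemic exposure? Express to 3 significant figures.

The CYP2C19 pathway (33% of clearance) drops to 0.32× activity: 0.33 × 0.32 = 0.1056.
The CYP1A2 pathway (27% of clearance) falls to 0.19× activity: 0.27 × 0.19 = 0.0513.
Non-CYP routes (40%) are unchanged.
CL_new/CL_old = 0.1056 + 0.0513 + 0.4 = 0.5569.
Net systemic exposure ratio = 1 / 0.5569 = 1.80.

1.80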